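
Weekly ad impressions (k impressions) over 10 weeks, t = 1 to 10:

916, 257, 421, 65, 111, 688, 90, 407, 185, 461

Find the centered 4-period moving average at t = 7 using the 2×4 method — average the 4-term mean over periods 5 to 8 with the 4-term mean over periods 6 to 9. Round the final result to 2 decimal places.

333.25

Sum over 5–8: 111 + 688 + 90 + 407 = 1296
Sum over 6–9: 688 + 90 + 407 + 185 = 1370
CMA at t=7 = (1296 + 1370) / (2·4) = 2666 / 8 = 333.25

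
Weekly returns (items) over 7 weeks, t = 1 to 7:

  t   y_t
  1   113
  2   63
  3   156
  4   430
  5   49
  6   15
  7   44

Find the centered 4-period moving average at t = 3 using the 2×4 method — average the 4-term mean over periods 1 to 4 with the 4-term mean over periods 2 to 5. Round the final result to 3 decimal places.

Sum over 1–4: 113 + 63 + 156 + 430 = 762
Sum over 2–5: 63 + 156 + 430 + 49 = 698
CMA at t=3 = (762 + 698) / (2·4) = 1460 / 8 = 182.500

182.500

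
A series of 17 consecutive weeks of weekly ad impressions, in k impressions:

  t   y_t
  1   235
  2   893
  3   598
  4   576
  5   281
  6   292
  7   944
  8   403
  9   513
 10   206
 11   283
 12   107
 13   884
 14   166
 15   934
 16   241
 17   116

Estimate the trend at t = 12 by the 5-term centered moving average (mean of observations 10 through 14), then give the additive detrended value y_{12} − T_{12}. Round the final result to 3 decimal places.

Trend T_12 = (206 + 283 + 107 + 884 + 166) / 5 = 1646/5 = 329.20000
Detrended value: 107 − 329.20000 = -222.200

-222.200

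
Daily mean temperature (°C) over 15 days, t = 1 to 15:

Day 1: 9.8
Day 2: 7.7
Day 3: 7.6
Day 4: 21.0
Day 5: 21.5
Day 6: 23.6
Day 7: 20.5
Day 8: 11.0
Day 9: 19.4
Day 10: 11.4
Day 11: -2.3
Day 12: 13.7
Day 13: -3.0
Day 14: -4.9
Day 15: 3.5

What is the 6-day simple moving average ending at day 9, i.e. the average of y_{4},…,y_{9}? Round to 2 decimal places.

Sum of periods 4–9: 21.0 + 21.5 + 23.6 + 20.5 + 11.0 + 19.4 = 117.0
Divide by 6: 117.0 / 6 = 19.50

19.50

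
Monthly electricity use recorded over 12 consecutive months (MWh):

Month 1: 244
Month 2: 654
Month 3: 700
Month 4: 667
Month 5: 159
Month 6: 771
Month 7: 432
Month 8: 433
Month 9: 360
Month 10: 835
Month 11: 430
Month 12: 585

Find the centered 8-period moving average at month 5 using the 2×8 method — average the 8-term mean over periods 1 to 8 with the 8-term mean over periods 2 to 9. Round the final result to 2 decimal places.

514.75

Sum over 1–8: 244 + 654 + 700 + 667 + 159 + 771 + 432 + 433 = 4060
Sum over 2–9: 654 + 700 + 667 + 159 + 771 + 432 + 433 + 360 = 4176
CMA at t=5 = (4060 + 4176) / (2·8) = 8236 / 16 = 514.75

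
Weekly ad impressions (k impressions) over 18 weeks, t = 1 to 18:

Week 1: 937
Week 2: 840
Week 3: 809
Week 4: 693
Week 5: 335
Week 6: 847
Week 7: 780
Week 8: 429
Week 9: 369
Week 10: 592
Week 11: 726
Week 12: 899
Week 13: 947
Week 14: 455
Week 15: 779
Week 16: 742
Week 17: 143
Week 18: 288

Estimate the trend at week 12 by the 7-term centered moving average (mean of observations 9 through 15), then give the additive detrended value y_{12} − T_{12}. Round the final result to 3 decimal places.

218.000

Trend T_12 = (369 + 592 + 726 + 899 + 947 + 455 + 779) / 7 = 4767/7 = 681.00000
Detrended value: 899 − 681.00000 = 218.000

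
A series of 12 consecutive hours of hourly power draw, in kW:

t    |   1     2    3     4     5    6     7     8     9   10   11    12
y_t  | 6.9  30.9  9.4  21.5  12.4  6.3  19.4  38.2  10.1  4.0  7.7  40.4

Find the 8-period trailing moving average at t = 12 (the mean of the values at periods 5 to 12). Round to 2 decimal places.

17.31

Sum of periods 5–12: 12.4 + 6.3 + 19.4 + 38.2 + 10.1 + 4.0 + 7.7 + 40.4 = 138.5
Divide by 8: 138.5 / 8 = 17.31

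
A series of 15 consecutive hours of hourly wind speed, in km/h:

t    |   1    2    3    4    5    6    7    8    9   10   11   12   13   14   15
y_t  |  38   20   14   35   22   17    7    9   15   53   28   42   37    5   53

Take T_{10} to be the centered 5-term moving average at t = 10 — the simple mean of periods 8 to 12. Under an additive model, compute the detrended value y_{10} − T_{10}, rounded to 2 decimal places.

23.60

Trend T_10 = (9 + 15 + 53 + 28 + 42) / 5 = 147/5 = 29.4000
Detrended value: 53 − 29.4000 = 23.60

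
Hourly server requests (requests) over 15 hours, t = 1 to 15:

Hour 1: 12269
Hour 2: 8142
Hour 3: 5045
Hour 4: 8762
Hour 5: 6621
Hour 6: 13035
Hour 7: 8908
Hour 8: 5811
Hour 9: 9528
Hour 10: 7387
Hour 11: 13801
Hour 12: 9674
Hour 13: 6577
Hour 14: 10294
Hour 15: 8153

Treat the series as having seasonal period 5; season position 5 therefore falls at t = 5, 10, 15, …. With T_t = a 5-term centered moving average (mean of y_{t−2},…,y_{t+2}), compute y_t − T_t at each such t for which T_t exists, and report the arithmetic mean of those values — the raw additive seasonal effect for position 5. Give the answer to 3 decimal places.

-1853.200

Season position 5 occurs at t = 5, 10 (where T_t is defined).
t=5: T_5 = 8474.20000; y_5 − T_5 = 6621 − 8474.20000 = -1853.20000
t=10: T_10 = 9240.20000; y_10 − T_10 = 7387 − 9240.20000 = -1853.20000
Mean deviation: (-1853.20000 + -1853.20000) / 2 = -1853.200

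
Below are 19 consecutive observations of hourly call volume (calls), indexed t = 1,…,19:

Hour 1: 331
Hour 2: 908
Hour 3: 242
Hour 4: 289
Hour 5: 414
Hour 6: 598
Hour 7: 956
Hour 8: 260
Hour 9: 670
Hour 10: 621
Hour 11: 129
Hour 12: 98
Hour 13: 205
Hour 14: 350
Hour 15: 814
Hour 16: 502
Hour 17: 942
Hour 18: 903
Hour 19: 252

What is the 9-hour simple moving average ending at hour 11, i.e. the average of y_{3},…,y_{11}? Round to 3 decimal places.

Sum of periods 3–11: 242 + 289 + 414 + 598 + 956 + 260 + 670 + 621 + 129 = 4179
Divide by 9: 4179 / 9 = 464.333

464.333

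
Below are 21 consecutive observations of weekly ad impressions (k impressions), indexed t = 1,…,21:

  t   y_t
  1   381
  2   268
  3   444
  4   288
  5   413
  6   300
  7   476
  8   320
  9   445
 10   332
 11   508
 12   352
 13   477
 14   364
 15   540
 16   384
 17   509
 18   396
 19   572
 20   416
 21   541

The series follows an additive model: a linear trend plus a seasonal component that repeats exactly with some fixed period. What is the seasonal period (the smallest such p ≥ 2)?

4

First differences y_{t+1} − y_t: -113, 176, -156, 125, -113, 176, -156, 125, -113, 176, …
The difference pattern repeats every 4 terms and not for any smaller step, so p = 4.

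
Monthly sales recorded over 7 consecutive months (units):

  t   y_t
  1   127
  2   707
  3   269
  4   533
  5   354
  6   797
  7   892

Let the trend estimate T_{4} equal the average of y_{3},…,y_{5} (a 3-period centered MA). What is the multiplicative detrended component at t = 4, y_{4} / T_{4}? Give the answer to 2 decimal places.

Trend T_4 = (269 + 533 + 354) / 3 = 1156/3 = 385.3333
Ratio to trend: 533 / 385.3333 = 1.38

1.38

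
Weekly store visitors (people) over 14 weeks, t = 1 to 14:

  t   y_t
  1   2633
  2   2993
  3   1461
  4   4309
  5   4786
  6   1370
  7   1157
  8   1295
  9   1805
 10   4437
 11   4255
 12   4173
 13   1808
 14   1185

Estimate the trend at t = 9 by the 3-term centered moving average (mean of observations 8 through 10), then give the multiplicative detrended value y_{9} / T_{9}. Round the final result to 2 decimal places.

Trend T_9 = (1295 + 1805 + 4437) / 3 = 7537/3 = 2512.3333
Ratio to trend: 1805 / 2512.3333 = 0.72

0.72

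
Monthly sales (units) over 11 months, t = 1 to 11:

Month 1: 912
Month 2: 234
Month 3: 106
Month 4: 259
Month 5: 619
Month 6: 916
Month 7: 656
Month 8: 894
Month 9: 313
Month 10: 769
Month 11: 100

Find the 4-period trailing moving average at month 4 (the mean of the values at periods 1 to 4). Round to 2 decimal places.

Sum of periods 1–4: 912 + 234 + 106 + 259 = 1511
Divide by 4: 1511 / 4 = 377.75

377.75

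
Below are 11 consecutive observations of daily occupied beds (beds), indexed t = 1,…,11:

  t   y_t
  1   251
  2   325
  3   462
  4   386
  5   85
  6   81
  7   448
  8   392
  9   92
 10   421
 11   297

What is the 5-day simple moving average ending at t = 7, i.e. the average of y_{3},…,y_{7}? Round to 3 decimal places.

Sum of periods 3–7: 462 + 386 + 85 + 81 + 448 = 1462
Divide by 5: 1462 / 5 = 292.400

292.400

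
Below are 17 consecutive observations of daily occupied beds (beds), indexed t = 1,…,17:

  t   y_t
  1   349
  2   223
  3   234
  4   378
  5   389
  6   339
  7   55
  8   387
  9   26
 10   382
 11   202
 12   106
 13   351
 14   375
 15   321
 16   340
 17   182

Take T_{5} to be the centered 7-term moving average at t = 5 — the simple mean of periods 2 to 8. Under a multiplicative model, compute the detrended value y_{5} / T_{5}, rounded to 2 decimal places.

1.36

Trend T_5 = (223 + 234 + 378 + 389 + 339 + 55 + 387) / 7 = 2005/7 = 286.4286
Ratio to trend: 389 / 286.4286 = 1.36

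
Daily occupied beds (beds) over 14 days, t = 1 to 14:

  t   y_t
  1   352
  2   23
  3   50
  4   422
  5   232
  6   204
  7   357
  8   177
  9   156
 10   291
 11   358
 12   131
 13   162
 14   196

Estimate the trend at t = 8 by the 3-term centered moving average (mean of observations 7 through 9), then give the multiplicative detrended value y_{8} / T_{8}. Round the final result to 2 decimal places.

Trend T_8 = (357 + 177 + 156) / 3 = 690/3 = 230.0000
Ratio to trend: 177 / 230.0000 = 0.77

0.77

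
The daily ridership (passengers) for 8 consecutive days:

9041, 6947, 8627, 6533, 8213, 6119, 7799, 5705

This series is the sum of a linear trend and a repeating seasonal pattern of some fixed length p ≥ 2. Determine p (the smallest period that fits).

First differences y_{t+1} − y_t: -2094, 1680, -2094, 1680, -2094, 1680, …
The difference pattern repeats every 2 terms and not for any smaller step, so p = 2.

2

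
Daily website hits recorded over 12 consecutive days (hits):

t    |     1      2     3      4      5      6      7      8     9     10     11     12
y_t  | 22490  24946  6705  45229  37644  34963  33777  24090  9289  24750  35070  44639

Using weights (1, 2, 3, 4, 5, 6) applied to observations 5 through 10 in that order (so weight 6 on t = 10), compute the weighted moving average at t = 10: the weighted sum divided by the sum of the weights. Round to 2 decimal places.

23819.33

Weighted sum: 1·37644 + 2·34963 + 3·33777 + 4·24090 + 5·9289 + 6·24750 = 37644 + 69926 + 101331 + 96360 + 46445 + 148500 = 500206
Weight total: 1 + 2 + 3 + 4 + 5 + 6 = 21
WMA = 500206 / 21 = 23819.33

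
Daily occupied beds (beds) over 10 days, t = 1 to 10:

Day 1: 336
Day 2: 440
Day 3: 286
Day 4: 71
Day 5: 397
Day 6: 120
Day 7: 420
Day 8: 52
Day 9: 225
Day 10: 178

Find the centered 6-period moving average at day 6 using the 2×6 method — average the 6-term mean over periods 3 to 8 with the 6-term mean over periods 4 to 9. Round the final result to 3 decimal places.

Sum over 3–8: 286 + 71 + 397 + 120 + 420 + 52 = 1346
Sum over 4–9: 71 + 397 + 120 + 420 + 52 + 225 = 1285
CMA at t=6 = (1346 + 1285) / (2·6) = 2631 / 12 = 219.250

219.250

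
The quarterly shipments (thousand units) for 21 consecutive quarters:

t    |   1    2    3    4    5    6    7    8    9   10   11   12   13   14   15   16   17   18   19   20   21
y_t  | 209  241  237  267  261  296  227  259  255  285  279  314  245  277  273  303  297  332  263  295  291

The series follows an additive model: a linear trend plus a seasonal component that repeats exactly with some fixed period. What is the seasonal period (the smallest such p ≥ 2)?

First differences y_{t+1} − y_t: 32, -4, 30, -6, 35, -69, 32, -4, 30, -6, 35, -69, 32, -4, …
The difference pattern repeats every 6 terms and not for any smaller step, so p = 6.

6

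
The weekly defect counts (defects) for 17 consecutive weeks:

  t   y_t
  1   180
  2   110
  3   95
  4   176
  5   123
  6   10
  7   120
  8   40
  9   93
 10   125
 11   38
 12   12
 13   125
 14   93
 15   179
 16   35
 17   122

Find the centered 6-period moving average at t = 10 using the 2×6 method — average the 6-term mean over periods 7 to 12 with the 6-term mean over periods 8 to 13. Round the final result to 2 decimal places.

71.75

Sum over 7–12: 120 + 40 + 93 + 125 + 38 + 12 = 428
Sum over 8–13: 40 + 93 + 125 + 38 + 12 + 125 = 433
CMA at t=10 = (428 + 433) / (2·6) = 861 / 12 = 71.75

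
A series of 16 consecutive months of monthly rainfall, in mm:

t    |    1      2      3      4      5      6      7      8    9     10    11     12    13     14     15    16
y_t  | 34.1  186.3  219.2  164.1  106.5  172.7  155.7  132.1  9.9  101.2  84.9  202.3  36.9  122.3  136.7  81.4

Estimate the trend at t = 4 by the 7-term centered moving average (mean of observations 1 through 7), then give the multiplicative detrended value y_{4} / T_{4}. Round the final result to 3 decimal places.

1.106

Trend T_4 = (34.1 + 186.3 + 219.2 + 164.1 + 106.5 + 172.7 + 155.7) / 7 = 1038.6/7 = 148.37143
Ratio to trend: 164.1 / 148.37143 = 1.106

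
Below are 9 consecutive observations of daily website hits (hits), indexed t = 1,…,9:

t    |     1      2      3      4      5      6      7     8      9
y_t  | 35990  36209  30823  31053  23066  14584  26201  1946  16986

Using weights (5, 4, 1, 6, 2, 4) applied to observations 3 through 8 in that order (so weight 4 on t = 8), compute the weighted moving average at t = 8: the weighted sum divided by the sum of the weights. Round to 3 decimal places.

Weighted sum: 5·30823 + 4·31053 + 1·23066 + 6·14584 + 2·26201 + 4·1946 = 154115 + 124212 + 23066 + 87504 + 52402 + 7784 = 449083
Weight total: 5 + 4 + 1 + 6 + 2 + 4 = 22
WMA = 449083 / 22 = 20412.864

20412.864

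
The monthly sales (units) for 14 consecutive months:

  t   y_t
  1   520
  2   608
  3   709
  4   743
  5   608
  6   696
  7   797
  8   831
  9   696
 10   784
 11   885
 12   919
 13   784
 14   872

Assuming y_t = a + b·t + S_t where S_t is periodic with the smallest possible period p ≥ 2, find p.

4

First differences y_{t+1} − y_t: 88, 101, 34, -135, 88, 101, 34, -135, 88, 101, …
The difference pattern repeats every 4 terms and not for any smaller step, so p = 4.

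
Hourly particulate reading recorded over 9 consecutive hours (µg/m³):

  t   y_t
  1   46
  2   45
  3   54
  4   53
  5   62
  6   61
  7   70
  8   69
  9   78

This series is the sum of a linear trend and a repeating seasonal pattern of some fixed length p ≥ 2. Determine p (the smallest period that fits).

2

First differences y_{t+1} − y_t: -1, 9, -1, 9, -1, 9, …
The difference pattern repeats every 2 terms and not for any smaller step, so p = 2.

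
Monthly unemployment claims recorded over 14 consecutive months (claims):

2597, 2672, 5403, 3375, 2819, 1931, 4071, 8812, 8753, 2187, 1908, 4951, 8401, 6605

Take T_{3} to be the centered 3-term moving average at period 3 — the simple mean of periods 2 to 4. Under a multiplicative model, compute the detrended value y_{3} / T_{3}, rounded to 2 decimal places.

1.42

Trend T_3 = (2672 + 5403 + 3375) / 3 = 11450/3 = 3816.6667
Ratio to trend: 5403 / 3816.6667 = 1.42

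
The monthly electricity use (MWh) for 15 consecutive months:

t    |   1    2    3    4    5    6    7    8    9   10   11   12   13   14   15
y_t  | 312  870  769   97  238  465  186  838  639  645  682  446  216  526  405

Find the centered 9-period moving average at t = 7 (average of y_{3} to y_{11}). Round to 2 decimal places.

506.56

Sum of periods 3–11: 769 + 97 + 238 + 465 + 186 + 838 + 639 + 645 + 682 = 4559
Divide by 9: 4559 / 9 = 506.56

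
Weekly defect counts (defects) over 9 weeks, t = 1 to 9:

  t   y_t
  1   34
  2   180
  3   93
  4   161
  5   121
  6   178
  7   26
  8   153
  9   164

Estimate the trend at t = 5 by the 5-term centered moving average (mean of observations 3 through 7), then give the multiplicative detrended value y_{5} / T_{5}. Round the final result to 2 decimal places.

Trend T_5 = (93 + 161 + 121 + 178 + 26) / 5 = 579/5 = 115.8000
Ratio to trend: 121 / 115.8000 = 1.04

1.04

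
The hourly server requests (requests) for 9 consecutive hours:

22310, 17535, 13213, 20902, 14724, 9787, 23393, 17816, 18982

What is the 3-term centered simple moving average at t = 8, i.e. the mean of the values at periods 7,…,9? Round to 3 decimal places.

Sum of periods 7–9: 23393 + 17816 + 18982 = 60191
Divide by 3: 60191 / 3 = 20063.667

20063.667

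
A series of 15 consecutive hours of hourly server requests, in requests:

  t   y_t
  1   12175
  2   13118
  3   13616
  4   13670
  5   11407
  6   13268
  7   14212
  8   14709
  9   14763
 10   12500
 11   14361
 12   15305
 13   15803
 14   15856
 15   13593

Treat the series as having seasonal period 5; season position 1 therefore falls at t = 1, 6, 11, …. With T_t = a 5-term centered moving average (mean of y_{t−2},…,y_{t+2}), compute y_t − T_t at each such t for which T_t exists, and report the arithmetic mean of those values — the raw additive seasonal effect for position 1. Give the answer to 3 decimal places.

Season position 1 occurs at t = 6, 11 (where T_t is defined).
t=6: T_6 = 13453.20000; y_6 − T_6 = 13268 − 13453.20000 = -185.20000
t=11: T_11 = 14546.40000; y_11 − T_11 = 14361 − 14546.40000 = -185.40000
Mean deviation: (-185.20000 + -185.40000) / 2 = -185.300

-185.300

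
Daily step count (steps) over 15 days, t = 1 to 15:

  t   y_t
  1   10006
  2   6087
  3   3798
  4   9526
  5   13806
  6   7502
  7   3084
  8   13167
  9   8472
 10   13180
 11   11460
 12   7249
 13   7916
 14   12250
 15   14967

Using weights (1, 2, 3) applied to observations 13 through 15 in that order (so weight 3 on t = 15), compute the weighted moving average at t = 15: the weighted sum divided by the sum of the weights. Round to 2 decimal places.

Weighted sum: 1·7916 + 2·12250 + 3·14967 = 7916 + 24500 + 44901 = 77317
Weight total: 1 + 2 + 3 = 6
WMA = 77317 / 6 = 12886.17

12886.17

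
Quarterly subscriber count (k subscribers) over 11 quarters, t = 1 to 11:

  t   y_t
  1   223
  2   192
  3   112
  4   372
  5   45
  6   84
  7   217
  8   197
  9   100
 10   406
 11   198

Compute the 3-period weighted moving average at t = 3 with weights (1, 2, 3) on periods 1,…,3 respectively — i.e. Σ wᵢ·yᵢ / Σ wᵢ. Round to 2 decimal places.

157.17

Weighted sum: 1·223 + 2·192 + 3·112 = 223 + 384 + 336 = 943
Weight total: 1 + 2 + 3 = 6
WMA = 943 / 6 = 157.17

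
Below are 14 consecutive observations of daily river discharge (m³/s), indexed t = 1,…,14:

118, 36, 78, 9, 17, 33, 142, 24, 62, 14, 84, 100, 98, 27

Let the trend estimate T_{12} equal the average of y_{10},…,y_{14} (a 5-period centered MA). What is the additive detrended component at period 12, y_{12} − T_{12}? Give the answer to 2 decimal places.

35.40

Trend T_12 = (14 + 84 + 100 + 98 + 27) / 5 = 323/5 = 64.6000
Detrended value: 100 − 64.6000 = 35.40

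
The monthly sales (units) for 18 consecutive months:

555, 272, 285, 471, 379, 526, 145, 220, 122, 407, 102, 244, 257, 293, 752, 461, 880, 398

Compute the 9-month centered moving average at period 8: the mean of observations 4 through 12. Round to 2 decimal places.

290.67

Sum of periods 4–12: 471 + 379 + 526 + 145 + 220 + 122 + 407 + 102 + 244 = 2616
Divide by 9: 2616 / 9 = 290.67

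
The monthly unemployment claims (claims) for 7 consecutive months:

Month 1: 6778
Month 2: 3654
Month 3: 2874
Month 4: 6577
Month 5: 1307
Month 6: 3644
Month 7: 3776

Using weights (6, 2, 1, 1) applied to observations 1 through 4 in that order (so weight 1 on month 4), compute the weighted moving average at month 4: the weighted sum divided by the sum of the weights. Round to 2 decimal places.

5742.70

Weighted sum: 6·6778 + 2·3654 + 1·2874 + 1·6577 = 40668 + 7308 + 2874 + 6577 = 57427
Weight total: 6 + 2 + 1 + 1 = 10
WMA = 57427 / 10 = 5742.70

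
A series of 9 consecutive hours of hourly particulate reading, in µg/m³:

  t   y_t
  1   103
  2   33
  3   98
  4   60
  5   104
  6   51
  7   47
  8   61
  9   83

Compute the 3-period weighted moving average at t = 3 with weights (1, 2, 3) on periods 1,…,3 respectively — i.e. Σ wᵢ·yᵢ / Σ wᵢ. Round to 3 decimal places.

Weighted sum: 1·103 + 2·33 + 3·98 = 103 + 66 + 294 = 463
Weight total: 1 + 2 + 3 = 6
WMA = 463 / 6 = 77.167

77.167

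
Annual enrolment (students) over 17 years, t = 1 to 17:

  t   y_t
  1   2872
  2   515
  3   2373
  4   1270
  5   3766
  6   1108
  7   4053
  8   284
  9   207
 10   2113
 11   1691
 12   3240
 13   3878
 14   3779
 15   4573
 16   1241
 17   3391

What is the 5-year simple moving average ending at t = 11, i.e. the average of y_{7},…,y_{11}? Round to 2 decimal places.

1669.60

Sum of periods 7–11: 4053 + 284 + 207 + 2113 + 1691 = 8348
Divide by 5: 8348 / 5 = 1669.60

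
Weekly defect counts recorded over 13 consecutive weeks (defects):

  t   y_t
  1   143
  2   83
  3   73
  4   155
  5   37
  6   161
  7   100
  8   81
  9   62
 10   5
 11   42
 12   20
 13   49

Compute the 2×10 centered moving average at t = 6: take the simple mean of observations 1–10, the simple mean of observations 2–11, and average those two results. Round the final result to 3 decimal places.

84.950

Sum over 1–10: 143 + 83 + 73 + 155 + 37 + 161 + 100 + 81 + 62 + 5 = 900
Sum over 2–11: 83 + 73 + 155 + 37 + 161 + 100 + 81 + 62 + 5 + 42 = 799
CMA at t=6 = (900 + 799) / (2·10) = 1699 / 20 = 84.950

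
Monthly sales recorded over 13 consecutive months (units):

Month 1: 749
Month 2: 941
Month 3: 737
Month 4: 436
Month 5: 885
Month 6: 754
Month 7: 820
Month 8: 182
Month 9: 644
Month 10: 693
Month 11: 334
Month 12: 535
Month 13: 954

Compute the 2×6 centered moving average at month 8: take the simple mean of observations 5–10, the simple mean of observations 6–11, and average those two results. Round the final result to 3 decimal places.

Sum over 5–10: 885 + 754 + 820 + 182 + 644 + 693 = 3978
Sum over 6–11: 754 + 820 + 182 + 644 + 693 + 334 = 3427
CMA at t=8 = (3978 + 3427) / (2·6) = 7405 / 12 = 617.083

617.083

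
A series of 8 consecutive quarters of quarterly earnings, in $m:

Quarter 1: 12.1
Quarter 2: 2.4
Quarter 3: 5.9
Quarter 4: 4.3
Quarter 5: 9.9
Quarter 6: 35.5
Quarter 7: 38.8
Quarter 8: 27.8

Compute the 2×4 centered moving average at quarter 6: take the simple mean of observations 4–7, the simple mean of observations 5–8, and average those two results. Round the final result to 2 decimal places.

Sum over 4–7: 4.3 + 9.9 + 35.5 + 38.8 = 88.5
Sum over 5–8: 9.9 + 35.5 + 38.8 + 27.8 = 112.0
CMA at t=6 = (88.5 + 112.0) / (2·4) = 200.5 / 8 = 25.06

25.06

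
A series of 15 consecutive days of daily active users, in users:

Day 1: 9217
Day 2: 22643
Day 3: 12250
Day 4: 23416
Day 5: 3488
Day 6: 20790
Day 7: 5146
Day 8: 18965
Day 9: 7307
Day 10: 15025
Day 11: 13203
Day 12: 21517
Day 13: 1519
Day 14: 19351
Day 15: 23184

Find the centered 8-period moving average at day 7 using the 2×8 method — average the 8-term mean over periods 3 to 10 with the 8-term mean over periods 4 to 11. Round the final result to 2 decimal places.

13357.94

Sum over 3–10: 12250 + 23416 + 3488 + 20790 + 5146 + 18965 + 7307 + 15025 = 106387
Sum over 4–11: 23416 + 3488 + 20790 + 5146 + 18965 + 7307 + 15025 + 13203 = 107340
CMA at t=7 = (106387 + 107340) / (2·8) = 213727 / 16 = 13357.94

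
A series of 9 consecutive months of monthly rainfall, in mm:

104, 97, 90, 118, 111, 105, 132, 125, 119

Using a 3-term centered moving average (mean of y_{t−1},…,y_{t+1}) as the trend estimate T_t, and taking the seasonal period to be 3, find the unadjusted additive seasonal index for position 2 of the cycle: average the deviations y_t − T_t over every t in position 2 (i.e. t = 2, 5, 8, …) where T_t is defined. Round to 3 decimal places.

Season position 2 occurs at t = 2, 5, 8 (where T_t is defined).
t=2: T_2 = 97.00000; y_2 − T_2 = 97 − 97.00000 = 0.00000
t=5: T_5 = 111.33333; y_5 − T_5 = 111 − 111.33333 = -0.33333
t=8: T_8 = 125.33333; y_8 − T_8 = 125 − 125.33333 = -0.33333
Mean deviation: (0.00000 + -0.33333 + -0.33333) / 3 = -0.222

-0.222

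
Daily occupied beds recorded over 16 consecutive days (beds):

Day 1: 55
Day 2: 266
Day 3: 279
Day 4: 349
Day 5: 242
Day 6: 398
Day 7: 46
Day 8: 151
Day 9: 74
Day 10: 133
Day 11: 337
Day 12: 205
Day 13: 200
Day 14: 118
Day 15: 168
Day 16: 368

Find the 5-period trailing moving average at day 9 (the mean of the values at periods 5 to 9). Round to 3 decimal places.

182.200

Sum of periods 5–9: 242 + 398 + 46 + 151 + 74 = 911
Divide by 5: 911 / 5 = 182.200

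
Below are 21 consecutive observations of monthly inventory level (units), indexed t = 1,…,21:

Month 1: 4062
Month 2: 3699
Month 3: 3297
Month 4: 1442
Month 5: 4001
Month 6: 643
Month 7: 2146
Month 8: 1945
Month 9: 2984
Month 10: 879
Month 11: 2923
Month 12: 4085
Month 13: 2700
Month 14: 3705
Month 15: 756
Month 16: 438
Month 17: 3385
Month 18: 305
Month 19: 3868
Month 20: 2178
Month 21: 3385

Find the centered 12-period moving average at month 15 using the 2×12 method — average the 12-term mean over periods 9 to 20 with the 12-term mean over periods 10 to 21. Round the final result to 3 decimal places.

2367.208

Sum over 9–20: 2984 + 879 + 2923 + 4085 + 2700 + 3705 + 756 + 438 + 3385 + 305 + 3868 + 2178 = 28206
Sum over 10–21: 879 + 2923 + 4085 + 2700 + 3705 + 756 + 438 + 3385 + 305 + 3868 + 2178 + 3385 = 28607
CMA at t=15 = (28206 + 28607) / (2·12) = 56813 / 24 = 2367.208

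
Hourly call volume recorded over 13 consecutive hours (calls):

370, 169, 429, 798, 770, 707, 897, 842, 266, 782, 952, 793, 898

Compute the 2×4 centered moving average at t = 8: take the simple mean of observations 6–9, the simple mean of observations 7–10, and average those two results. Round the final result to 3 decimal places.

687.375

Sum over 6–9: 707 + 897 + 842 + 266 = 2712
Sum over 7–10: 897 + 842 + 266 + 782 = 2787
CMA at t=8 = (2712 + 2787) / (2·4) = 5499 / 8 = 687.375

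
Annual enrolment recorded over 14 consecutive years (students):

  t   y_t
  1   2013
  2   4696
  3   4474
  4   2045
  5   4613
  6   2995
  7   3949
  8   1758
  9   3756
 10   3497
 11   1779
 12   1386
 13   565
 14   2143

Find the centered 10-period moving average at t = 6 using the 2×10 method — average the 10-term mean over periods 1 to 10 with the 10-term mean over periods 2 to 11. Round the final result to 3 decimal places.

3367.900

Sum over 1–10: 2013 + 4696 + 4474 + 2045 + 4613 + 2995 + 3949 + 1758 + 3756 + 3497 = 33796
Sum over 2–11: 4696 + 4474 + 2045 + 4613 + 2995 + 3949 + 1758 + 3756 + 3497 + 1779 = 33562
CMA at t=6 = (33796 + 33562) / (2·10) = 67358 / 20 = 3367.900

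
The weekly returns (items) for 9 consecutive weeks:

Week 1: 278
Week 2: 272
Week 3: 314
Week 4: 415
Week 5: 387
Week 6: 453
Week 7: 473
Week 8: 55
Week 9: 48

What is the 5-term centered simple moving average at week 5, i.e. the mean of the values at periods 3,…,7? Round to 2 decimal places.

Sum of periods 3–7: 314 + 415 + 387 + 453 + 473 = 2042
Divide by 5: 2042 / 5 = 408.40

408.40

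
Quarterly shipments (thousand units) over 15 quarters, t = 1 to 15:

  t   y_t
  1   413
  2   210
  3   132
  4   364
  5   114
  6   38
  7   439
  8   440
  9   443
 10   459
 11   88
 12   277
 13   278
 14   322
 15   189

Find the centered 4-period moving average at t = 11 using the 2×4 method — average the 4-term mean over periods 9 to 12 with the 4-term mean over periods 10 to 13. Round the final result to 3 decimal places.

Sum over 9–12: 443 + 459 + 88 + 277 = 1267
Sum over 10–13: 459 + 88 + 277 + 278 = 1102
CMA at t=11 = (1267 + 1102) / (2·4) = 2369 / 8 = 296.125

296.125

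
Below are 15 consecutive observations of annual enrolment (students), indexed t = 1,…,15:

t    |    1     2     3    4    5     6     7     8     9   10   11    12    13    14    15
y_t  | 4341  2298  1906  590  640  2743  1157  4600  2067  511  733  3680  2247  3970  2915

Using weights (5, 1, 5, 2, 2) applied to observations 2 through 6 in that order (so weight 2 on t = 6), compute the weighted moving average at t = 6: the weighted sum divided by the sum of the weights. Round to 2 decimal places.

Weighted sum: 5·2298 + 1·1906 + 5·590 + 2·640 + 2·2743 = 11490 + 1906 + 2950 + 1280 + 5486 = 23112
Weight total: 5 + 1 + 5 + 2 + 2 = 15
WMA = 23112 / 15 = 1540.80

1540.80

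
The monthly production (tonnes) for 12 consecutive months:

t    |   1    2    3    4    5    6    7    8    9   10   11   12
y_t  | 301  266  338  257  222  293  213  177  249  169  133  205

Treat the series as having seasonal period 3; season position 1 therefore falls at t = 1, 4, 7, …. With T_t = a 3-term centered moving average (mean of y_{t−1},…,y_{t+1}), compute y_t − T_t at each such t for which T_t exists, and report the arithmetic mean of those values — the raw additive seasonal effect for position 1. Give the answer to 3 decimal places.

Season position 1 occurs at t = 4, 7, 10 (where T_t is defined).
t=4: T_4 = 272.33333; y_4 − T_4 = 257 − 272.33333 = -15.33333
t=7: T_7 = 227.66667; y_7 − T_7 = 213 − 227.66667 = -14.66667
t=10: T_10 = 183.66667; y_10 − T_10 = 169 − 183.66667 = -14.66667
Mean deviation: (-15.33333 + -14.66667 + -14.66667) / 3 = -14.889

-14.889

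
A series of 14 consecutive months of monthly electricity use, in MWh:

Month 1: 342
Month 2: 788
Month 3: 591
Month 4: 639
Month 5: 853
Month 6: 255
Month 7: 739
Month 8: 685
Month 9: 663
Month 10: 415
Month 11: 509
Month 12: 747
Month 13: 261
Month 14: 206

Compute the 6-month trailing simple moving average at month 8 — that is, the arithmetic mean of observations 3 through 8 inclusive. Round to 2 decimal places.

627.00

Sum of periods 3–8: 591 + 639 + 853 + 255 + 739 + 685 = 3762
Divide by 6: 3762 / 6 = 627.00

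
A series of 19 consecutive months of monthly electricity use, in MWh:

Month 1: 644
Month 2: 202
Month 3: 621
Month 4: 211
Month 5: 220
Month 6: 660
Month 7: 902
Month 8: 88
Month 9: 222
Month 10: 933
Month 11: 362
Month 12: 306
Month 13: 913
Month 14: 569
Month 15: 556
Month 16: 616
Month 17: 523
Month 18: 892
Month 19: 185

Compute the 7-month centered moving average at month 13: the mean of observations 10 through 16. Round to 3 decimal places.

Sum of periods 10–16: 933 + 362 + 306 + 913 + 569 + 556 + 616 = 4255
Divide by 7: 4255 / 7 = 607.857

607.857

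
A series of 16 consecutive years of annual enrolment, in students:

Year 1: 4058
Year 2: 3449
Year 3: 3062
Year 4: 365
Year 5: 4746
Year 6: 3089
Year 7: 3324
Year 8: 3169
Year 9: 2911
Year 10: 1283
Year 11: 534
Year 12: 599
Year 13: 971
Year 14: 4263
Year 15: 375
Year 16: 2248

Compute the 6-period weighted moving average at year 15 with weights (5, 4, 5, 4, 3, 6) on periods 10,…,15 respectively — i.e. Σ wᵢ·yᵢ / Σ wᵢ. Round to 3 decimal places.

1128.481

Weighted sum: 5·1283 + 4·534 + 5·599 + 4·971 + 3·4263 + 6·375 = 6415 + 2136 + 2995 + 3884 + 12789 + 2250 = 30469
Weight total: 5 + 4 + 5 + 4 + 3 + 6 = 27
WMA = 30469 / 27 = 1128.481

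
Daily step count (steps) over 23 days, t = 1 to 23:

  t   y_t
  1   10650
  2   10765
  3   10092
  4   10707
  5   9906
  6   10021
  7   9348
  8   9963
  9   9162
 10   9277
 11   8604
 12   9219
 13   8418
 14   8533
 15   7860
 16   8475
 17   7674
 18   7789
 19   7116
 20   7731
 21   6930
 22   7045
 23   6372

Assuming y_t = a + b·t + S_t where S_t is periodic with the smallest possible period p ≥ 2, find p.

4

First differences y_{t+1} − y_t: 115, -673, 615, -801, 115, -673, 615, -801, 115, -673, …
The difference pattern repeats every 4 terms and not for any smaller step, so p = 4.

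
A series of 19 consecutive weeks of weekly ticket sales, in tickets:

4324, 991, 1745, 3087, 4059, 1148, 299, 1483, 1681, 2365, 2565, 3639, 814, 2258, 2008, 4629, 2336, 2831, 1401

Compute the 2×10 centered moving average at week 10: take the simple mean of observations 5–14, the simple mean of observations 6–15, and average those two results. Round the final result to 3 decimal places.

1928.550

Sum over 5–14: 4059 + 1148 + 299 + 1483 + 1681 + 2365 + 2565 + 3639 + 814 + 2258 = 20311
Sum over 6–15: 1148 + 299 + 1483 + 1681 + 2365 + 2565 + 3639 + 814 + 2258 + 2008 = 18260
CMA at t=10 = (20311 + 18260) / (2·10) = 38571 / 20 = 1928.550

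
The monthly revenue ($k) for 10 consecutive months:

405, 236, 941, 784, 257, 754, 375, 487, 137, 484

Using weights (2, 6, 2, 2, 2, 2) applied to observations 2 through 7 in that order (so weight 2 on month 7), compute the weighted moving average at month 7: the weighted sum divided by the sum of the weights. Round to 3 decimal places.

Weighted sum: 2·236 + 6·941 + 2·784 + 2·257 + 2·754 + 2·375 = 472 + 5646 + 1568 + 514 + 1508 + 750 = 10458
Weight total: 2 + 6 + 2 + 2 + 2 + 2 = 16
WMA = 10458 / 16 = 653.625

653.625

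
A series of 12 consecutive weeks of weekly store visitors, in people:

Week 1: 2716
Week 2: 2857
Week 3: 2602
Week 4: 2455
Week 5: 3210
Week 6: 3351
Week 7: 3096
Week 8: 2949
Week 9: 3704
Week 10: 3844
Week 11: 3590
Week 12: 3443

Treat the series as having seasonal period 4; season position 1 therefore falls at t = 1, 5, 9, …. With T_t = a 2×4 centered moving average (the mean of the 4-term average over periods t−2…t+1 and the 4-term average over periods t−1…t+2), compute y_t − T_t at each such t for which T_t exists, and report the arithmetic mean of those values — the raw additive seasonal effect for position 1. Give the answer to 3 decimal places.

243.875

Season position 1 occurs at t = 5, 9 (where T_t is defined).
t=5: T_5 = 2966.25000; y_5 − T_5 = 3210 − 2966.25000 = 243.75000
t=9: T_9 = 3460.00000; y_9 − T_9 = 3704 − 3460.00000 = 244.00000
Mean deviation: (243.75000 + 244.00000) / 2 = 243.875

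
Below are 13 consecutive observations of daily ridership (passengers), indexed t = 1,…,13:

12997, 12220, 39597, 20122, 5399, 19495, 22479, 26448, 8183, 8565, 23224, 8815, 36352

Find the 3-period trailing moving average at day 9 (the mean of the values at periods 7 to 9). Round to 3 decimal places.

Sum of periods 7–9: 22479 + 26448 + 8183 = 57110
Divide by 3: 57110 / 3 = 19036.667

19036.667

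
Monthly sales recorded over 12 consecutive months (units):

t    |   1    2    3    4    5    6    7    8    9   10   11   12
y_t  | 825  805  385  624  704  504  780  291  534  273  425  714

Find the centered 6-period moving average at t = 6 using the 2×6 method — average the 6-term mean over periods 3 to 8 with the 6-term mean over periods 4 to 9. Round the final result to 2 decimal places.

560.42

Sum over 3–8: 385 + 624 + 704 + 504 + 780 + 291 = 3288
Sum over 4–9: 624 + 704 + 504 + 780 + 291 + 534 = 3437
CMA at t=6 = (3288 + 3437) / (2·6) = 6725 / 12 = 560.42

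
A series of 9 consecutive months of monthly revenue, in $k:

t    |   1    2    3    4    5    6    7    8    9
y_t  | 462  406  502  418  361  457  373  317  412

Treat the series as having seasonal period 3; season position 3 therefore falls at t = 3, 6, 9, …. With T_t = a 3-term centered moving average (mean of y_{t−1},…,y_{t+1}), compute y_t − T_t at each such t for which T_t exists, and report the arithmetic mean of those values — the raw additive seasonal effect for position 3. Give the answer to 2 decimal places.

60.00

Season position 3 occurs at t = 3, 6 (where T_t is defined).
t=3: T_3 = 442.0000; y_3 − T_3 = 502 − 442.0000 = 60.0000
t=6: T_6 = 397.0000; y_6 − T_6 = 457 − 397.0000 = 60.0000
Mean deviation: (60.0000 + 60.0000) / 2 = 60.00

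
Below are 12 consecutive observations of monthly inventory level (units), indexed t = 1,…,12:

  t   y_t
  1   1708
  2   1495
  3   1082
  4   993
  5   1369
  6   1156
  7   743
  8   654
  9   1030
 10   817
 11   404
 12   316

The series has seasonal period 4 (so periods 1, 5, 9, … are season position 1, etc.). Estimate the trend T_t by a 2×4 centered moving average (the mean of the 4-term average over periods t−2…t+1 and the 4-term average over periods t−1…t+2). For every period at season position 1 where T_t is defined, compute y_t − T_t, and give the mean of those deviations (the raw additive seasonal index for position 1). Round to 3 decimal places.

Season position 1 occurs at t = 5, 9 (where T_t is defined).
t=5: T_5 = 1107.62500; y_5 − T_5 = 1369 − 1107.62500 = 261.37500
t=9: T_9 = 768.62500; y_9 − T_9 = 1030 − 768.62500 = 261.37500
Mean deviation: (261.37500 + 261.37500) / 2 = 261.375

261.375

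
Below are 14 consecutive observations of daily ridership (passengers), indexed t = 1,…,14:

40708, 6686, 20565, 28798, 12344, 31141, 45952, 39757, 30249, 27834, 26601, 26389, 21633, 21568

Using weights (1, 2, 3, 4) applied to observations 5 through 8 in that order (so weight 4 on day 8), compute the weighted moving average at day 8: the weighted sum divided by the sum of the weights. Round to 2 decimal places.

Weighted sum: 1·12344 + 2·31141 + 3·45952 + 4·39757 = 12344 + 62282 + 137856 + 159028 = 371510
Weight total: 1 + 2 + 3 + 4 = 10
WMA = 371510 / 10 = 37151.00

37151.00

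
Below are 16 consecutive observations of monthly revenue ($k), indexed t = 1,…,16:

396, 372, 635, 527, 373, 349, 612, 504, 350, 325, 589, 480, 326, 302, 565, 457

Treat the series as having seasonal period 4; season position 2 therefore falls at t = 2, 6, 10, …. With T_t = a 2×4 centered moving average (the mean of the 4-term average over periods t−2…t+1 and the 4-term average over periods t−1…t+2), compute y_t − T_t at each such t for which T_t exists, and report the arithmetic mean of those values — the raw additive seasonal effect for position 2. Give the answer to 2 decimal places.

Season position 2 occurs at t = 6, 10, 14 (where T_t is defined).
t=6: T_6 = 462.3750; y_6 − T_6 = 349 − 462.3750 = -113.3750
t=10: T_10 = 439.0000; y_10 − T_10 = 325 − 439.0000 = -114.0000
t=14: T_14 = 415.3750; y_14 − T_14 = 302 − 415.3750 = -113.3750
Mean deviation: (-113.3750 + -114.0000 + -113.3750) / 3 = -113.58

-113.58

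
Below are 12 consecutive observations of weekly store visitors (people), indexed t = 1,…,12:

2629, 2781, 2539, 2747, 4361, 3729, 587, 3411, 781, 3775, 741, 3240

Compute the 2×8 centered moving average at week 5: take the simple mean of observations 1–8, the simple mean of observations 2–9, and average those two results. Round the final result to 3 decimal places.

2732.500

Sum over 1–8: 2629 + 2781 + 2539 + 2747 + 4361 + 3729 + 587 + 3411 = 22784
Sum over 2–9: 2781 + 2539 + 2747 + 4361 + 3729 + 587 + 3411 + 781 = 20936
CMA at t=5 = (22784 + 20936) / (2·8) = 43720 / 16 = 2732.500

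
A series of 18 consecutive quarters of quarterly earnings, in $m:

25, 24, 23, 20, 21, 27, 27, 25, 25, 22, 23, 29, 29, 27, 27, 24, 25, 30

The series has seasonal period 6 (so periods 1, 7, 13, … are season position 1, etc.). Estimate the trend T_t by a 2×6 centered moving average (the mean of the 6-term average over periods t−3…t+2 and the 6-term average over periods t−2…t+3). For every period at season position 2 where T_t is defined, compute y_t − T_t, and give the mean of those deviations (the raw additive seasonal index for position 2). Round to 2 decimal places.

0.33

Season position 2 occurs at t = 8, 14 (where T_t is defined).
t=8: T_8 = 24.6667; y_8 − T_8 = 25 − 24.6667 = 0.3333
t=14: T_14 = 26.6667; y_14 − T_14 = 27 − 26.6667 = 0.3333
Mean deviation: (0.3333 + 0.3333) / 2 = 0.33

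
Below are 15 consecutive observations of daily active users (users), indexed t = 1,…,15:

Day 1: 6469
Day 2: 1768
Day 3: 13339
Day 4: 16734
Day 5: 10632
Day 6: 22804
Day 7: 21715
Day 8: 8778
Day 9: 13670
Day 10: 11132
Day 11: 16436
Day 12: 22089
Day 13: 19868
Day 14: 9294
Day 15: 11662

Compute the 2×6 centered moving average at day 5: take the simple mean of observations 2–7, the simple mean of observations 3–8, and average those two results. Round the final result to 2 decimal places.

Sum over 2–7: 1768 + 13339 + 16734 + 10632 + 22804 + 21715 = 86992
Sum over 3–8: 13339 + 16734 + 10632 + 22804 + 21715 + 8778 = 94002
CMA at t=5 = (86992 + 94002) / (2·6) = 180994 / 12 = 15082.83

15082.83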